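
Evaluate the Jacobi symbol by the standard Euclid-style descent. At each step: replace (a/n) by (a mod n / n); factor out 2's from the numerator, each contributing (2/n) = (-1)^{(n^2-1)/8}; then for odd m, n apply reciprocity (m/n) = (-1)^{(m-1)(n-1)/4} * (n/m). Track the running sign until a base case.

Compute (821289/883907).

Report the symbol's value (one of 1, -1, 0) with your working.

-1

reciprocity: (821289/883907) = +1·(883907/821289) since 821289 mod 4 = 1, 883907 mod 4 = 3; sign now +1
(883907/821289) = (62618/821289)   [reduce mod 821289]
62618 = 2^1·31309; (2/821289) = +1 since 821289 mod 8 = 1, so (62618/821289) = (+1)^1·(31309/821289); sign now +1
reciprocity: (31309/821289) = +1·(821289/31309) since 31309 mod 4 = 1, 821289 mod 4 = 1; sign now +1
(821289/31309) = (7255/31309)   [reduce mod 31309]
reciprocity: (7255/31309) = +1·(31309/7255) since 7255 mod 4 = 3, 31309 mod 4 = 1; sign now +1
(31309/7255) = (2289/7255)   [reduce mod 7255]
reciprocity: (2289/7255) = +1·(7255/2289) since 2289 mod 4 = 1, 7255 mod 4 = 3; sign now +1
(7255/2289) = (388/2289)   [reduce mod 2289]
388 = 2^2·97; (2/2289) = +1 since 2289 mod 8 = 1, so (388/2289) = (+1)^2·(97/2289); sign now +1
reciprocity: (97/2289) = +1·(2289/97) since 97 mod 4 = 1, 2289 mod 4 = 1; sign now +1
(2289/97) = (58/97)   [reduce mod 97]
58 = 2^1·29; (2/97) = +1 since 97 mod 8 = 1, so (58/97) = (+1)^1·(29/97); sign now +1
reciprocity: (29/97) = +1·(97/29) since 29 mod 4 = 1, 97 mod 4 = 1; sign now +1
(97/29) = (10/29)   [reduce mod 29]
10 = 2^1·5; (2/29) = -1 since 29 mod 8 = 5, so (10/29) = (-1)^1·(5/29); sign now -1
reciprocity: (5/29) = +1·(29/5) since 5 mod 4 = 1, 29 mod 4 = 1; sign now -1
(29/5) = (4/5)   [reduce mod 5]
4 = 2^2·1; (2/5) = -1 since 5 mod 8 = 5, so (4/5) = (-1)^2·(1/5); sign now -1
(1/5) = 1; final value = sign = -1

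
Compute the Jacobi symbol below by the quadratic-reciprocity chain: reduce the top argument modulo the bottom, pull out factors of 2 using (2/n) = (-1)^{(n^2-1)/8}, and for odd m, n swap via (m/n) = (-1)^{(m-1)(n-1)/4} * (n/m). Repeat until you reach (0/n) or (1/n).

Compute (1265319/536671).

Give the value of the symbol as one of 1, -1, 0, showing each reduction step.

-1

(1265319/536671) = (191977/536671)   [reduce mod 536671]
reciprocity: (191977/536671) = +1·(536671/191977) since 191977 mod 4 = 1, 536671 mod 4 = 3; sign now +1
(536671/191977) = (152717/191977)   [reduce mod 191977]
reciprocity: (152717/191977) = +1·(191977/152717) since 152717 mod 4 = 1, 191977 mod 4 = 1; sign now +1
(191977/152717) = (39260/152717)   [reduce mod 152717]
39260 = 2^2·9815; (2/152717) = -1 since 152717 mod 8 = 5, so (39260/152717) = (-1)^2·(9815/152717); sign now +1
reciprocity: (9815/152717) = +1·(152717/9815) since 9815 mod 4 = 3, 152717 mod 4 = 1; sign now +1
(152717/9815) = (5492/9815)   [reduce mod 9815]
5492 = 2^2·1373; (2/9815) = +1 since 9815 mod 8 = 7, so (5492/9815) = (+1)^2·(1373/9815); sign now +1
reciprocity: (1373/9815) = +1·(9815/1373) since 1373 mod 4 = 1, 9815 mod 4 = 3; sign now +1
(9815/1373) = (204/1373)   [reduce mod 1373]
204 = 2^2·51; (2/1373) = -1 since 1373 mod 8 = 5, so (204/1373) = (-1)^2·(51/1373); sign now +1
reciprocity: (51/1373) = +1·(1373/51) since 51 mod 4 = 3, 1373 mod 4 = 1; sign now +1
(1373/51) = (47/51)   [reduce mod 51]
reciprocity: (47/51) = -1·(51/47) since 47 mod 4 = 3, 51 mod 4 = 3; sign now -1
(51/47) = (4/47)   [reduce mod 47]
4 = 2^2·1; (2/47) = +1 since 47 mod 8 = 7, so (4/47) = (+1)^2·(1/47); sign now -1
(1/47) = 1; final value = sign = -1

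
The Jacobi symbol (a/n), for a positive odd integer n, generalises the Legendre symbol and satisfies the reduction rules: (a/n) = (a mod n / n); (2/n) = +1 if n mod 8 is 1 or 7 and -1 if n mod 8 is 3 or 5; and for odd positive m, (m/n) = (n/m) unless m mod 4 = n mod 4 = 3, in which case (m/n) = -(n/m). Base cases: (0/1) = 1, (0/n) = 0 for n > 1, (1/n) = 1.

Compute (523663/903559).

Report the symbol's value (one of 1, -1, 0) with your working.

-1

flip (523663/903559) -> (903559/523663): both odd, 523663 mod 4 = 3, 903559 mod 4 = 3, so the flip contributes -1; sign now -1
(903559/523663): 903559 mod 523663 = 379896, so (903559/523663) = (379896/523663)
factor out 2^3: 379896 = 2^3·47487; with 523663 mod 8 = 7, (2/523663) = +1; sign now -1; continue with (47487/523663)
flip (47487/523663) -> (523663/47487): both odd, 47487 mod 4 = 3, 523663 mod 4 = 3, so the flip contributes -1; sign now +1
(523663/47487): 523663 mod 47487 = 1306, so (523663/47487) = (1306/47487)
factor out 2^1: 1306 = 2^1·653; with 47487 mod 8 = 7, (2/47487) = +1; sign now +1; continue with (653/47487)
flip (653/47487) -> (47487/653): both odd, 653 mod 4 = 1, 47487 mod 4 = 3, so the flip contributes +1; sign now +1
(47487/653): 47487 mod 653 = 471, so (47487/653) = (471/653)
flip (471/653) -> (653/471): both odd, 471 mod 4 = 3, 653 mod 4 = 1, so the flip contributes +1; sign now +1
(653/471): 653 mod 471 = 182, so (653/471) = (182/471)
factor out 2^1: 182 = 2^1·91; with 471 mod 8 = 7, (2/471) = +1; sign now +1; continue with (91/471)
flip (91/471) -> (471/91): both odd, 91 mod 4 = 3, 471 mod 4 = 3, so the flip contributes -1; sign now -1
(471/91): 471 mod 91 = 16, so (471/91) = (16/91)
factor out 2^4: 16 = 2^4·1; with 91 mod 8 = 3, (2/91) = -1; sign now -1; continue with (1/91)
reached (1/91) = 1, so the symbol is -1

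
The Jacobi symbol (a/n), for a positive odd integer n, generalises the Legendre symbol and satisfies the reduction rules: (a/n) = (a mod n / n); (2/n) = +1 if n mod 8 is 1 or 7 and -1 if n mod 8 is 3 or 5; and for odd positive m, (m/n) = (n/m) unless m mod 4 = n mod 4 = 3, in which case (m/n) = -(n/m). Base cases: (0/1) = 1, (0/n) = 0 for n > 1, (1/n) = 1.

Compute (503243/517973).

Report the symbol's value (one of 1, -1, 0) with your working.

-1

reciprocity: (503243/517973) = +1·(517973/503243) since 503243 mod 4 = 3, 517973 mod 4 = 1; sign now +1
(517973/503243) = (14730/503243)   [reduce mod 503243]
14730 = 2^1·7365; (2/503243) = -1 since 503243 mod 8 = 3, so (14730/503243) = (-1)^1·(7365/503243); sign now -1
reciprocity: (7365/503243) = +1·(503243/7365) since 7365 mod 4 = 1, 503243 mod 4 = 3; sign now -1
(503243/7365) = (2423/7365)   [reduce mod 7365]
reciprocity: (2423/7365) = +1·(7365/2423) since 2423 mod 4 = 3, 7365 mod 4 = 1; sign now -1
(7365/2423) = (96/2423)   [reduce mod 2423]
96 = 2^5·3; (2/2423) = +1 since 2423 mod 8 = 7, so (96/2423) = (+1)^5·(3/2423); sign now -1
reciprocity: (3/2423) = -1·(2423/3) since 3 mod 4 = 3, 2423 mod 4 = 3; sign now +1
(2423/3) = (2/3)   [reduce mod 3]
2 = 2^1·1; (2/3) = -1 since 3 mod 8 = 3, so (2/3) = (-1)^1·(1/3); sign now -1
(1/3) = 1; final value = sign = -1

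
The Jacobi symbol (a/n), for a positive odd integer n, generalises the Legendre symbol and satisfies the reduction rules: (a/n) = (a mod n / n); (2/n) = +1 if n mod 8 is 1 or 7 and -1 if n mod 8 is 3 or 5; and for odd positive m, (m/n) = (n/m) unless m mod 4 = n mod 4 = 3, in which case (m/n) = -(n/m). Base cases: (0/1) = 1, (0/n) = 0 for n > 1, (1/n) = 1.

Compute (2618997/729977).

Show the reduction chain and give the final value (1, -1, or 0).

1

(2618997/729977): 2618997 mod 729977 = 429066, so (2618997/729977) = (429066/729977)
factor out 2^1: 429066 = 2^1·214533; with 729977 mod 8 = 1, (2/729977) = +1; sign now +1; continue with (214533/729977)
flip (214533/729977) -> (729977/214533): both odd, 214533 mod 4 = 1, 729977 mod 4 = 1, so the flip contributes +1; sign now +1
(729977/214533): 729977 mod 214533 = 86378, so (729977/214533) = (86378/214533)
factor out 2^1: 86378 = 2^1·43189; with 214533 mod 8 = 5, (2/214533) = -1; sign now -1; continue with (43189/214533)
flip (43189/214533) -> (214533/43189): both odd, 43189 mod 4 = 1, 214533 mod 4 = 1, so the flip contributes +1; sign now -1
(214533/43189): 214533 mod 43189 = 41777, so (214533/43189) = (41777/43189)
flip (41777/43189) -> (43189/41777): both odd, 41777 mod 4 = 1, 43189 mod 4 = 1, so the flip contributes +1; sign now -1
(43189/41777): 43189 mod 41777 = 1412, so (43189/41777) = (1412/41777)
factor out 2^2: 1412 = 2^2·353; with 41777 mod 8 = 1, (2/41777) = +1; sign now -1; continue with (353/41777)
flip (353/41777) -> (41777/353): both odd, 353 mod 4 = 1, 41777 mod 4 = 1, so the flip contributes +1; sign now -1
(41777/353): 41777 mod 353 = 123, so (41777/353) = (123/353)
flip (123/353) -> (353/123): both odd, 123 mod 4 = 3, 353 mod 4 = 1, so the flip contributes +1; sign now -1
(353/123): 353 mod 123 = 107, so (353/123) = (107/123)
flip (107/123) -> (123/107): both odd, 107 mod 4 = 3, 123 mod 4 = 3, so the flip contributes -1; sign now +1
(123/107): 123 mod 107 = 16, so (123/107) = (16/107)
factor out 2^4: 16 = 2^4·1; with 107 mod 8 = 3, (2/107) = -1; sign now +1; continue with (1/107)
reached (1/107) = 1, so the symbol is +1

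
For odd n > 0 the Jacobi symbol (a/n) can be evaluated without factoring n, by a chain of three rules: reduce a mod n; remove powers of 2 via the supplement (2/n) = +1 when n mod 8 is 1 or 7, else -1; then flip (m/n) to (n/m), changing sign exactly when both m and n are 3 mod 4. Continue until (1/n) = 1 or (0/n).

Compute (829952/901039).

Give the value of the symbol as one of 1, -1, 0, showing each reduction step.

factor out 2^9: 829952 = 2^9·1621; with 901039 mod 8 = 7, (2/901039) = +1; sign now +1; continue with (1621/901039)
flip (1621/901039) -> (901039/1621): both odd, 1621 mod 4 = 1, 901039 mod 4 = 3, so the flip contributes +1; sign now +1
(901039/1621): 901039 mod 1621 = 1384, so (901039/1621) = (1384/1621)
factor out 2^3: 1384 = 2^3·173; with 1621 mod 8 = 5, (2/1621) = -1; sign now -1; continue with (173/1621)
flip (173/1621) -> (1621/173): both odd, 173 mod 4 = 1, 1621 mod 4 = 1, so the flip contributes +1; sign now -1
(1621/173): 1621 mod 173 = 64, so (1621/173) = (64/173)
factor out 2^6: 64 = 2^6·1; with 173 mod 8 = 5, (2/173) = -1; sign now -1; continue with (1/173)
reached (1/173) = 1, so the symbol is -1

-1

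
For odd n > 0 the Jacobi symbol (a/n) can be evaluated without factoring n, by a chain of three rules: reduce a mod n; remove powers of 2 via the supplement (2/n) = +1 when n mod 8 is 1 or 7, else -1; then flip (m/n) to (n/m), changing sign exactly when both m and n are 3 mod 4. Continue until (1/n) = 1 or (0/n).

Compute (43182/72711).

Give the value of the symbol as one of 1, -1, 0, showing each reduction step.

0

factor out 2^1: 43182 = 2^1·21591; with 72711 mod 8 = 7, (2/72711) = +1; sign now +1; continue with (21591/72711)
flip (21591/72711) -> (72711/21591): both odd, 21591 mod 4 = 3, 72711 mod 4 = 3, so the flip contributes -1; sign now -1
(72711/21591): 72711 mod 21591 = 7938, so (72711/21591) = (7938/21591)
factor out 2^1: 7938 = 2^1·3969; with 21591 mod 8 = 7, (2/21591) = +1; sign now -1; continue with (3969/21591)
flip (3969/21591) -> (21591/3969): both odd, 3969 mod 4 = 1, 21591 mod 4 = 3, so the flip contributes +1; sign now -1
(21591/3969): 21591 mod 3969 = 1746, so (21591/3969) = (1746/3969)
factor out 2^1: 1746 = 2^1·873; with 3969 mod 8 = 1, (2/3969) = +1; sign now -1; continue with (873/3969)
flip (873/3969) -> (3969/873): both odd, 873 mod 4 = 1, 3969 mod 4 = 1, so the flip contributes +1; sign now -1
(3969/873): 3969 mod 873 = 477, so (3969/873) = (477/873)
flip (477/873) -> (873/477): both odd, 477 mod 4 = 1, 873 mod 4 = 1, so the flip contributes +1; sign now -1
(873/477): 873 mod 477 = 396, so (873/477) = (396/477)
factor out 2^2: 396 = 2^2·99; with 477 mod 8 = 5, (2/477) = -1; sign now -1; continue with (99/477)
flip (99/477) -> (477/99): both odd, 99 mod 4 = 3, 477 mod 4 = 1, so the flip contributes +1; sign now -1
(477/99): 477 mod 99 = 81, so (477/99) = (81/99)
flip (81/99) -> (99/81): both odd, 81 mod 4 = 1, 99 mod 4 = 3, so the flip contributes +1; sign now -1
(99/81): 99 mod 81 = 18, so (99/81) = (18/81)
factor out 2^1: 18 = 2^1·9; with 81 mod 8 = 1, (2/81) = +1; sign now -1; continue with (9/81)
flip (9/81) -> (81/9): both odd, 9 mod 4 = 1, 81 mod 4 = 1, so the flip contributes +1; sign now -1
(81/9): 81 mod 9 = 0, so (81/9) = (0/9)
reached (0/9); gcd(a, n) > 1, so (0/9) = 0 and the symbol is 0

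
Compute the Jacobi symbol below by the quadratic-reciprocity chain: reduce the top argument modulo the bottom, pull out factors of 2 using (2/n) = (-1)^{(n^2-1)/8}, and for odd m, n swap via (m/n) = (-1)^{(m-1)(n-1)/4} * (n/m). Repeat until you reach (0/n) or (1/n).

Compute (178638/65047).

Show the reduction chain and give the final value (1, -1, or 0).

1

(178638/65047): 178638 mod 65047 = 48544, so (178638/65047) = (48544/65047)
factor out 2^5: 48544 = 2^5·1517; with 65047 mod 8 = 7, (2/65047) = +1; sign now +1; continue with (1517/65047)
flip (1517/65047) -> (65047/1517): both odd, 1517 mod 4 = 1, 65047 mod 4 = 3, so the flip contributes +1; sign now +1
(65047/1517): 65047 mod 1517 = 1333, so (65047/1517) = (1333/1517)
flip (1333/1517) -> (1517/1333): both odd, 1333 mod 4 = 1, 1517 mod 4 = 1, so the flip contributes +1; sign now +1
(1517/1333): 1517 mod 1333 = 184, so (1517/1333) = (184/1333)
factor out 2^3: 184 = 2^3·23; with 1333 mod 8 = 5, (2/1333) = -1; sign now -1; continue with (23/1333)
flip (23/1333) -> (1333/23): both odd, 23 mod 4 = 3, 1333 mod 4 = 1, so the flip contributes +1; sign now -1
(1333/23): 1333 mod 23 = 22, so (1333/23) = (22/23)
factor out 2^1: 22 = 2^1·11; with 23 mod 8 = 7, (2/23) = +1; sign now -1; continue with (11/23)
flip (11/23) -> (23/11): both odd, 11 mod 4 = 3, 23 mod 4 = 3, so the flip contributes -1; sign now +1
(23/11): 23 mod 11 = 1, so (23/11) = (1/11)
reached (1/11) = 1, so the symbol is +1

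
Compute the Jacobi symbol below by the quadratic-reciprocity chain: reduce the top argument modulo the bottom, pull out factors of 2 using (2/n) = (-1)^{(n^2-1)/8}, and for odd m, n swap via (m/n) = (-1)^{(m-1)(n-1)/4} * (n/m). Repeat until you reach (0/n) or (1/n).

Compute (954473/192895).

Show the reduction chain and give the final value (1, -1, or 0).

1

(954473/192895) = (182893/192895)   [reduce mod 192895]
reciprocity: (182893/192895) = +1·(192895/182893) since 182893 mod 4 = 1, 192895 mod 4 = 3; sign now +1
(192895/182893) = (10002/182893)   [reduce mod 182893]
10002 = 2^1·5001; (2/182893) = -1 since 182893 mod 8 = 5, so (10002/182893) = (-1)^1·(5001/182893); sign now -1
reciprocity: (5001/182893) = +1·(182893/5001) since 5001 mod 4 = 1, 182893 mod 4 = 1; sign now -1
(182893/5001) = (2857/5001)   [reduce mod 5001]
reciprocity: (2857/5001) = +1·(5001/2857) since 2857 mod 4 = 1, 5001 mod 4 = 1; sign now -1
(5001/2857) = (2144/2857)   [reduce mod 2857]
2144 = 2^5·67; (2/2857) = +1 since 2857 mod 8 = 1, so (2144/2857) = (+1)^5·(67/2857); sign now -1
reciprocity: (67/2857) = +1·(2857/67) since 67 mod 4 = 3, 2857 mod 4 = 1; sign now -1
(2857/67) = (43/67)   [reduce mod 67]
reciprocity: (43/67) = -1·(67/43) since 43 mod 4 = 3, 67 mod 4 = 3; sign now +1
(67/43) = (24/43)   [reduce mod 43]
24 = 2^3·3; (2/43) = -1 since 43 mod 8 = 3, so (24/43) = (-1)^3·(3/43); sign now -1
reciprocity: (3/43) = -1·(43/3) since 3 mod 4 = 3, 43 mod 4 = 3; sign now +1
(43/3) = (1/3)   [reduce mod 3]
(1/3) = 1; final value = sign = +1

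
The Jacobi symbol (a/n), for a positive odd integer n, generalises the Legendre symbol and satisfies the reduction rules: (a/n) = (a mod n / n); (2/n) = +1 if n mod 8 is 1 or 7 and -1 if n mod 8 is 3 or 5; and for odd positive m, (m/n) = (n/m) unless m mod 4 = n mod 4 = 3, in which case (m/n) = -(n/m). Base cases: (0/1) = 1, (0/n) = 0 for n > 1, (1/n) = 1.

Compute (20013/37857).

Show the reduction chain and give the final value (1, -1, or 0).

0

flip (20013/37857) -> (37857/20013): both odd, 20013 mod 4 = 1, 37857 mod 4 = 1, so the flip contributes +1; sign now +1
(37857/20013): 37857 mod 20013 = 17844, so (37857/20013) = (17844/20013)
factor out 2^2: 17844 = 2^2·4461; with 20013 mod 8 = 5, (2/20013) = -1; sign now +1; continue with (4461/20013)
flip (4461/20013) -> (20013/4461): both odd, 4461 mod 4 = 1, 20013 mod 4 = 1, so the flip contributes +1; sign now +1
(20013/4461): 20013 mod 4461 = 2169, so (20013/4461) = (2169/4461)
flip (2169/4461) -> (4461/2169): both odd, 2169 mod 4 = 1, 4461 mod 4 = 1, so the flip contributes +1; sign now +1
(4461/2169): 4461 mod 2169 = 123, so (4461/2169) = (123/2169)
flip (123/2169) -> (2169/123): both odd, 123 mod 4 = 3, 2169 mod 4 = 1, so the flip contributes +1; sign now +1
(2169/123): 2169 mod 123 = 78, so (2169/123) = (78/123)
factor out 2^1: 78 = 2^1·39; with 123 mod 8 = 3, (2/123) = -1; sign now -1; continue with (39/123)
flip (39/123) -> (123/39): both odd, 39 mod 4 = 3, 123 mod 4 = 3, so the flip contributes -1; sign now +1
(123/39): 123 mod 39 = 6, so (123/39) = (6/39)
factor out 2^1: 6 = 2^1·3; with 39 mod 8 = 7, (2/39) = +1; sign now +1; continue with (3/39)
flip (3/39) -> (39/3): both odd, 3 mod 4 = 3, 39 mod 4 = 3, so the flip contributes -1; sign now -1
(39/3): 39 mod 3 = 0, so (39/3) = (0/3)
reached (0/3); gcd(a, n) > 1, so (0/3) = 0 and the symbol is 0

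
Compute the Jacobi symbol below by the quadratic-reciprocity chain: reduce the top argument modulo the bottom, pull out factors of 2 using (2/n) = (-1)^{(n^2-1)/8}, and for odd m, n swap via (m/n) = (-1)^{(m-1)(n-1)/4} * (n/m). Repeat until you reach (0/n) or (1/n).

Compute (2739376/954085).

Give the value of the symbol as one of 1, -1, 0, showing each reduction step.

-1

(2739376/954085) = (831206/954085)   [reduce mod 954085]
831206 = 2^1·415603; (2/954085) = -1 since 954085 mod 8 = 5, so (831206/954085) = (-1)^1·(415603/954085); sign now -1
reciprocity: (415603/954085) = +1·(954085/415603) since 415603 mod 4 = 3, 954085 mod 4 = 1; sign now -1
(954085/415603) = (122879/415603)   [reduce mod 415603]
reciprocity: (122879/415603) = -1·(415603/122879) since 122879 mod 4 = 3, 415603 mod 4 = 3; sign now +1
(415603/122879) = (46966/122879)   [reduce mod 122879]
46966 = 2^1·23483; (2/122879) = +1 since 122879 mod 8 = 7, so (46966/122879) = (+1)^1·(23483/122879); sign now +1
reciprocity: (23483/122879) = -1·(122879/23483) since 23483 mod 4 = 3, 122879 mod 4 = 3; sign now -1
(122879/23483) = (5464/23483)   [reduce mod 23483]
5464 = 2^3·683; (2/23483) = -1 since 23483 mod 8 = 3, so (5464/23483) = (-1)^3·(683/23483); sign now +1
reciprocity: (683/23483) = -1·(23483/683) since 683 mod 4 = 3, 23483 mod 4 = 3; sign now -1
(23483/683) = (261/683)   [reduce mod 683]
reciprocity: (261/683) = +1·(683/261) since 261 mod 4 = 1, 683 mod 4 = 3; sign now -1
(683/261) = (161/261)   [reduce mod 261]
reciprocity: (161/261) = +1·(261/161) since 161 mod 4 = 1, 261 mod 4 = 1; sign now -1
(261/161) = (100/161)   [reduce mod 161]
100 = 2^2·25; (2/161) = +1 since 161 mod 8 = 1, so (100/161) = (+1)^2·(25/161); sign now -1
reciprocity: (25/161) = +1·(161/25) since 25 mod 4 = 1, 161 mod 4 = 1; sign now -1
(161/25) = (11/25)   [reduce mod 25]
reciprocity: (11/25) = +1·(25/11) since 11 mod 4 = 3, 25 mod 4 = 1; sign now -1
(25/11) = (3/11)   [reduce mod 11]
reciprocity: (3/11) = -1·(11/3) since 3 mod 4 = 3, 11 mod 4 = 3; sign now +1
(11/3) = (2/3)   [reduce mod 3]
2 = 2^1·1; (2/3) = -1 since 3 mod 8 = 3, so (2/3) = (-1)^1·(1/3); sign now -1
(1/3) = 1; final value = sign = -1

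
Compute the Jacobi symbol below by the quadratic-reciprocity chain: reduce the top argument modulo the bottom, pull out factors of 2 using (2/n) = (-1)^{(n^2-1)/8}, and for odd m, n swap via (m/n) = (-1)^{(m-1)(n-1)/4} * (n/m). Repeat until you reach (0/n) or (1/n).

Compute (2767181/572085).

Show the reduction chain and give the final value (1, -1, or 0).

1

(2767181/572085): 2767181 mod 572085 = 478841, so (2767181/572085) = (478841/572085)
flip (478841/572085) -> (572085/478841): both odd, 478841 mod 4 = 1, 572085 mod 4 = 1, so the flip contributes +1; sign now +1
(572085/478841): 572085 mod 478841 = 93244, so (572085/478841) = (93244/478841)
factor out 2^2: 93244 = 2^2·23311; with 478841 mod 8 = 1, (2/478841) = +1; sign now +1; continue with (23311/478841)
flip (23311/478841) -> (478841/23311): both odd, 23311 mod 4 = 3, 478841 mod 4 = 1, so the flip contributes +1; sign now +1
(478841/23311): 478841 mod 23311 = 12621, so (478841/23311) = (12621/23311)
flip (12621/23311) -> (23311/12621): both odd, 12621 mod 4 = 1, 23311 mod 4 = 3, so the flip contributes +1; sign now +1
(23311/12621): 23311 mod 12621 = 10690, so (23311/12621) = (10690/12621)
factor out 2^1: 10690 = 2^1·5345; with 12621 mod 8 = 5, (2/12621) = -1; sign now -1; continue with (5345/12621)
flip (5345/12621) -> (12621/5345): both odd, 5345 mod 4 = 1, 12621 mod 4 = 1, so the flip contributes +1; sign now -1
(12621/5345): 12621 mod 5345 = 1931, so (12621/5345) = (1931/5345)
flip (1931/5345) -> (5345/1931): both odd, 1931 mod 4 = 3, 5345 mod 4 = 1, so the flip contributes +1; sign now -1
(5345/1931): 5345 mod 1931 = 1483, so (5345/1931) = (1483/1931)
flip (1483/1931) -> (1931/1483): both odd, 1483 mod 4 = 3, 1931 mod 4 = 3, so the flip contributes -1; sign now +1
(1931/1483): 1931 mod 1483 = 448, so (1931/1483) = (448/1483)
factor out 2^6: 448 = 2^6·7; with 1483 mod 8 = 3, (2/1483) = -1; sign now +1; continue with (7/1483)
flip (7/1483) -> (1483/7): both odd, 7 mod 4 = 3, 1483 mod 4 = 3, so the flip contributes -1; sign now -1
(1483/7): 1483 mod 7 = 6, so (1483/7) = (6/7)
factor out 2^1: 6 = 2^1·3; with 7 mod 8 = 7, (2/7) = +1; sign now -1; continue with (3/7)
flip (3/7) -> (7/3): both odd, 3 mod 4 = 3, 7 mod 4 = 3, so the flip contributes -1; sign now +1
(7/3): 7 mod 3 = 1, so (7/3) = (1/3)
reached (1/3) = 1, so the symbol is +1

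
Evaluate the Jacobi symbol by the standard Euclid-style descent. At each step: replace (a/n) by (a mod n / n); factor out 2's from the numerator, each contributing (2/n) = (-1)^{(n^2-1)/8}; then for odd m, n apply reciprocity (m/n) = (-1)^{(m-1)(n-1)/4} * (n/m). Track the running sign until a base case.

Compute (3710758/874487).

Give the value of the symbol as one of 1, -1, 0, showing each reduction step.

-1

(3710758/874487): 3710758 mod 874487 = 212810, so (3710758/874487) = (212810/874487)
factor out 2^1: 212810 = 2^1·106405; with 874487 mod 8 = 7, (2/874487) = +1; sign now +1; continue with (106405/874487)
flip (106405/874487) -> (874487/106405): both odd, 106405 mod 4 = 1, 874487 mod 4 = 3, so the flip contributes +1; sign now +1
(874487/106405): 874487 mod 106405 = 23247, so (874487/106405) = (23247/106405)
flip (23247/106405) -> (106405/23247): both odd, 23247 mod 4 = 3, 106405 mod 4 = 1, so the flip contributes +1; sign now +1
(106405/23247): 106405 mod 23247 = 13417, so (106405/23247) = (13417/23247)
flip (13417/23247) -> (23247/13417): both odd, 13417 mod 4 = 1, 23247 mod 4 = 3, so the flip contributes +1; sign now +1
(23247/13417): 23247 mod 13417 = 9830, so (23247/13417) = (9830/13417)
factor out 2^1: 9830 = 2^1·4915; with 13417 mod 8 = 1, (2/13417) = +1; sign now +1; continue with (4915/13417)
flip (4915/13417) -> (13417/4915): both odd, 4915 mod 4 = 3, 13417 mod 4 = 1, so the flip contributes +1; sign now +1
(13417/4915): 13417 mod 4915 = 3587, so (13417/4915) = (3587/4915)
flip (3587/4915) -> (4915/3587): both odd, 3587 mod 4 = 3, 4915 mod 4 = 3, so the flip contributes -1; sign now -1
(4915/3587): 4915 mod 3587 = 1328, so (4915/3587) = (1328/3587)
factor out 2^4: 1328 = 2^4·83; with 3587 mod 8 = 3, (2/3587) = -1; sign now -1; continue with (83/3587)
flip (83/3587) -> (3587/83): both odd, 83 mod 4 = 3, 3587 mod 4 = 3, so the flip contributes -1; sign now +1
(3587/83): 3587 mod 83 = 18, so (3587/83) = (18/83)
factor out 2^1: 18 = 2^1·9; with 83 mod 8 = 3, (2/83) = -1; sign now -1; continue with (9/83)
flip (9/83) -> (83/9): both odd, 9 mod 4 = 1, 83 mod 4 = 3, so the flip contributes +1; sign now -1
(83/9): 83 mod 9 = 2, so (83/9) = (2/9)
factor out 2^1: 2 = 2^1·1; with 9 mod 8 = 1, (2/9) = +1; sign now -1; continue with (1/9)
reached (1/9) = 1, so the symbol is -1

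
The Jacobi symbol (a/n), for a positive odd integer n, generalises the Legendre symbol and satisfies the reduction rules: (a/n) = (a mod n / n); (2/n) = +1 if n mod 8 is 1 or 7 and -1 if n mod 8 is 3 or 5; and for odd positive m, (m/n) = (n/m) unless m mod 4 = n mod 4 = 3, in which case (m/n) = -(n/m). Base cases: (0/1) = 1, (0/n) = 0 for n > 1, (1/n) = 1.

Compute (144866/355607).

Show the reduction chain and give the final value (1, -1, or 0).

144866 = 2^1·72433; (2/355607) = +1 since 355607 mod 8 = 7, so (144866/355607) = (+1)^1·(72433/355607); sign now +1
reciprocity: (72433/355607) = +1·(355607/72433) since 72433 mod 4 = 1, 355607 mod 4 = 3; sign now +1
(355607/72433) = (65875/72433)   [reduce mod 72433]
reciprocity: (65875/72433) = +1·(72433/65875) since 65875 mod 4 = 3, 72433 mod 4 = 1; sign now +1
(72433/65875) = (6558/65875)   [reduce mod 65875]
6558 = 2^1·3279; (2/65875) = -1 since 65875 mod 8 = 3, so (6558/65875) = (-1)^1·(3279/65875); sign now -1
reciprocity: (3279/65875) = -1·(65875/3279) since 3279 mod 4 = 3, 65875 mod 4 = 3; sign now +1
(65875/3279) = (295/3279)   [reduce mod 3279]
reciprocity: (295/3279) = -1·(3279/295) since 295 mod 4 = 3, 3279 mod 4 = 3; sign now -1
(3279/295) = (34/295)   [reduce mod 295]
34 = 2^1·17; (2/295) = +1 since 295 mod 8 = 7, so (34/295) = (+1)^1·(17/295); sign now -1
reciprocity: (17/295) = +1·(295/17) since 17 mod 4 = 1, 295 mod 4 = 3; sign now -1
(295/17) = (6/17)   [reduce mod 17]
6 = 2^1·3; (2/17) = +1 since 17 mod 8 = 1, so (6/17) = (+1)^1·(3/17); sign now -1
reciprocity: (3/17) = +1·(17/3) since 3 mod 4 = 3, 17 mod 4 = 1; sign now -1
(17/3) = (2/3)   [reduce mod 3]
2 = 2^1·1; (2/3) = -1 since 3 mod 8 = 3, so (2/3) = (-1)^1·(1/3); sign now +1
(1/3) = 1; final value = sign = +1

1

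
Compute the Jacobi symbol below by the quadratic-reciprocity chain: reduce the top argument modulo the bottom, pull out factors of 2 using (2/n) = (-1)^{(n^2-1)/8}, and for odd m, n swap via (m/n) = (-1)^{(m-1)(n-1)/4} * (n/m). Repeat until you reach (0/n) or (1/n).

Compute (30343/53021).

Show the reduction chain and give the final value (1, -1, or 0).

-1

flip (30343/53021) -> (53021/30343): both odd, 30343 mod 4 = 3, 53021 mod 4 = 1, so the flip contributes +1; sign now +1
(53021/30343): 53021 mod 30343 = 22678, so (53021/30343) = (22678/30343)
factor out 2^1: 22678 = 2^1·11339; with 30343 mod 8 = 7, (2/30343) = +1; sign now +1; continue with (11339/30343)
flip (11339/30343) -> (30343/11339): both odd, 11339 mod 4 = 3, 30343 mod 4 = 3, so the flip contributes -1; sign now -1
(30343/11339): 30343 mod 11339 = 7665, so (30343/11339) = (7665/11339)
flip (7665/11339) -> (11339/7665): both odd, 7665 mod 4 = 1, 11339 mod 4 = 3, so the flip contributes +1; sign now -1
(11339/7665): 11339 mod 7665 = 3674, so (11339/7665) = (3674/7665)
factor out 2^1: 3674 = 2^1·1837; with 7665 mod 8 = 1, (2/7665) = +1; sign now -1; continue with (1837/7665)
flip (1837/7665) -> (7665/1837): both odd, 1837 mod 4 = 1, 7665 mod 4 = 1, so the flip contributes +1; sign now -1
(7665/1837): 7665 mod 1837 = 317, so (7665/1837) = (317/1837)
flip (317/1837) -> (1837/317): both odd, 317 mod 4 = 1, 1837 mod 4 = 1, so the flip contributes +1; sign now -1
(1837/317): 1837 mod 317 = 252, so (1837/317) = (252/317)
factor out 2^2: 252 = 2^2·63; with 317 mod 8 = 5, (2/317) = -1; sign now -1; continue with (63/317)
flip (63/317) -> (317/63): both odd, 63 mod 4 = 3, 317 mod 4 = 1, so the flip contributes +1; sign now -1
(317/63): 317 mod 63 = 2, so (317/63) = (2/63)
factor out 2^1: 2 = 2^1·1; with 63 mod 8 = 7, (2/63) = +1; sign now -1; continue with (1/63)
reached (1/63) = 1, so the symbol is -1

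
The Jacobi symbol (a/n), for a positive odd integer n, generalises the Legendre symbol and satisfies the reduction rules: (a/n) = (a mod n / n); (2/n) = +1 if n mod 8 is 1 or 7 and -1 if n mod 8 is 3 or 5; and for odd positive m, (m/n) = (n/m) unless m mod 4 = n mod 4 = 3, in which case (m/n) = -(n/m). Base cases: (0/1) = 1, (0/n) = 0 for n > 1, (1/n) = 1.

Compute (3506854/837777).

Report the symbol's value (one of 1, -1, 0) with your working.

1

(3506854/837777) = (155746/837777)   [reduce mod 837777]
155746 = 2^1·77873; (2/837777) = +1 since 837777 mod 8 = 1, so (155746/837777) = (+1)^1·(77873/837777); sign now +1
reciprocity: (77873/837777) = +1·(837777/77873) since 77873 mod 4 = 1, 837777 mod 4 = 1; sign now +1
(837777/77873) = (59047/77873)   [reduce mod 77873]
reciprocity: (59047/77873) = +1·(77873/59047) since 59047 mod 4 = 3, 77873 mod 4 = 1; sign now +1
(77873/59047) = (18826/59047)   [reduce mod 59047]
18826 = 2^1·9413; (2/59047) = +1 since 59047 mod 8 = 7, so (18826/59047) = (+1)^1·(9413/59047); sign now +1
reciprocity: (9413/59047) = +1·(59047/9413) since 9413 mod 4 = 1, 59047 mod 4 = 3; sign now +1
(59047/9413) = (2569/9413)   [reduce mod 9413]
reciprocity: (2569/9413) = +1·(9413/2569) since 2569 mod 4 = 1, 9413 mod 4 = 1; sign now +1
(9413/2569) = (1706/2569)   [reduce mod 2569]
1706 = 2^1·853; (2/2569) = +1 since 2569 mod 8 = 1, so (1706/2569) = (+1)^1·(853/2569); sign now +1
reciprocity: (853/2569) = +1·(2569/853) since 853 mod 4 = 1, 2569 mod 4 = 1; sign now +1
(2569/853) = (10/853)   [reduce mod 853]
10 = 2^1·5; (2/853) = -1 since 853 mod 8 = 5, so (10/853) = (-1)^1·(5/853); sign now -1
reciprocity: (5/853) = +1·(853/5) since 5 mod 4 = 1, 853 mod 4 = 1; sign now -1
(853/5) = (3/5)   [reduce mod 5]
reciprocity: (3/5) = +1·(5/3) since 3 mod 4 = 3, 5 mod 4 = 1; sign now -1
(5/3) = (2/3)   [reduce mod 3]
2 = 2^1·1; (2/3) = -1 since 3 mod 8 = 3, so (2/3) = (-1)^1·(1/3); sign now +1
(1/3) = 1; final value = sign = +1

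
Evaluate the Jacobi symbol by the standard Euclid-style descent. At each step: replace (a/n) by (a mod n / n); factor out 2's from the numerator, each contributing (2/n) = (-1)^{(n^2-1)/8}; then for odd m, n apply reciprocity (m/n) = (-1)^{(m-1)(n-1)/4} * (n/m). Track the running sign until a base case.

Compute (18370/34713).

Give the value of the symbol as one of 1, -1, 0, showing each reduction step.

1

factor out 2^1: 18370 = 2^1·9185; with 34713 mod 8 = 1, (2/34713) = +1; sign now +1; continue with (9185/34713)
flip (9185/34713) -> (34713/9185): both odd, 9185 mod 4 = 1, 34713 mod 4 = 1, so the flip contributes +1; sign now +1
(34713/9185): 34713 mod 9185 = 7158, so (34713/9185) = (7158/9185)
factor out 2^1: 7158 = 2^1·3579; with 9185 mod 8 = 1, (2/9185) = +1; sign now +1; continue with (3579/9185)
flip (3579/9185) -> (9185/3579): both odd, 3579 mod 4 = 3, 9185 mod 4 = 1, so the flip contributes +1; sign now +1
(9185/3579): 9185 mod 3579 = 2027, so (9185/3579) = (2027/3579)
flip (2027/3579) -> (3579/2027): both odd, 2027 mod 4 = 3, 3579 mod 4 = 3, so the flip contributes -1; sign now -1
(3579/2027): 3579 mod 2027 = 1552, so (3579/2027) = (1552/2027)
factor out 2^4: 1552 = 2^4·97; with 2027 mod 8 = 3, (2/2027) = -1; sign now -1; continue with (97/2027)
flip (97/2027) -> (2027/97): both odd, 97 mod 4 = 1, 2027 mod 4 = 3, so the flip contributes +1; sign now -1
(2027/97): 2027 mod 97 = 87, so (2027/97) = (87/97)
flip (87/97) -> (97/87): both odd, 87 mod 4 = 3, 97 mod 4 = 1, so the flip contributes +1; sign now -1
(97/87): 97 mod 87 = 10, so (97/87) = (10/87)
factor out 2^1: 10 = 2^1·5; with 87 mod 8 = 7, (2/87) = +1; sign now -1; continue with (5/87)
flip (5/87) -> (87/5): both odd, 5 mod 4 = 1, 87 mod 4 = 3, so the flip contributes +1; sign now -1
(87/5): 87 mod 5 = 2, so (87/5) = (2/5)
factor out 2^1: 2 = 2^1·1; with 5 mod 8 = 5, (2/5) = -1; sign now +1; continue with (1/5)
reached (1/5) = 1, so the symbol is +1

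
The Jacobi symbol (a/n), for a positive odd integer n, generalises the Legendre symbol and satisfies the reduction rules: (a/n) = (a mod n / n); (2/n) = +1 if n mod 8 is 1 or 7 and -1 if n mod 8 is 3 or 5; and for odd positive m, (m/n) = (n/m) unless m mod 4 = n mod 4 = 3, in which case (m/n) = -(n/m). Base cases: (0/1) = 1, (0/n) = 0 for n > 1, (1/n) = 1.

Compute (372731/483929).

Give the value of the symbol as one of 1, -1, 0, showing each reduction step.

1

reciprocity: (372731/483929) = +1·(483929/372731) since 372731 mod 4 = 3, 483929 mod 4 = 1; sign now +1
(483929/372731) = (111198/372731)   [reduce mod 372731]
111198 = 2^1·55599; (2/372731) = -1 since 372731 mod 8 = 3, so (111198/372731) = (-1)^1·(55599/372731); sign now -1
reciprocity: (55599/372731) = -1·(372731/55599) since 55599 mod 4 = 3, 372731 mod 4 = 3; sign now +1
(372731/55599) = (39137/55599)   [reduce mod 55599]
reciprocity: (39137/55599) = +1·(55599/39137) since 39137 mod 4 = 1, 55599 mod 4 = 3; sign now +1
(55599/39137) = (16462/39137)   [reduce mod 39137]
16462 = 2^1·8231; (2/39137) = +1 since 39137 mod 8 = 1, so (16462/39137) = (+1)^1·(8231/39137); sign now +1
reciprocity: (8231/39137) = +1·(39137/8231) since 8231 mod 4 = 3, 39137 mod 4 = 1; sign now +1
(39137/8231) = (6213/8231)   [reduce mod 8231]
reciprocity: (6213/8231) = +1·(8231/6213) since 6213 mod 4 = 1, 8231 mod 4 = 3; sign now +1
(8231/6213) = (2018/6213)   [reduce mod 6213]
2018 = 2^1·1009; (2/6213) = -1 since 6213 mod 8 = 5, so (2018/6213) = (-1)^1·(1009/6213); sign now -1
reciprocity: (1009/6213) = +1·(6213/1009) since 1009 mod 4 = 1, 6213 mod 4 = 1; sign now -1
(6213/1009) = (159/1009)   [reduce mod 1009]
reciprocity: (159/1009) = +1·(1009/159) since 159 mod 4 = 3, 1009 mod 4 = 1; sign now -1
(1009/159) = (55/159)   [reduce mod 159]
reciprocity: (55/159) = -1·(159/55) since 55 mod 4 = 3, 159 mod 4 = 3; sign now +1
(159/55) = (49/55)   [reduce mod 55]
reciprocity: (49/55) = +1·(55/49) since 49 mod 4 = 1, 55 mod 4 = 3; sign now +1
(55/49) = (6/49)   [reduce mod 49]
6 = 2^1·3; (2/49) = +1 since 49 mod 8 = 1, so (6/49) = (+1)^1·(3/49); sign now +1
reciprocity: (3/49) = +1·(49/3) since 3 mod 4 = 3, 49 mod 4 = 1; sign now +1
(49/3) = (1/3)   [reduce mod 3]
(1/3) = 1; final value = sign = +1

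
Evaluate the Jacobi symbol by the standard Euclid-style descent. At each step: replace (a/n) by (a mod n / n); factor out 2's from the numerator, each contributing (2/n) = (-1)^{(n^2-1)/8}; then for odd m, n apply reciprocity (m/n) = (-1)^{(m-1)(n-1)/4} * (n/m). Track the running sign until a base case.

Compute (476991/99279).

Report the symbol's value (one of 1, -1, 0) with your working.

0

(476991/99279) = (79875/99279)   [reduce mod 99279]
reciprocity: (79875/99279) = -1·(99279/79875) since 79875 mod 4 = 3, 99279 mod 4 = 3; sign now -1
(99279/79875) = (19404/79875)   [reduce mod 79875]
19404 = 2^2·4851; (2/79875) = -1 since 79875 mod 8 = 3, so (19404/79875) = (-1)^2·(4851/79875); sign now -1
reciprocity: (4851/79875) = -1·(79875/4851) since 4851 mod 4 = 3, 79875 mod 4 = 3; sign now +1
(79875/4851) = (2259/4851)   [reduce mod 4851]
reciprocity: (2259/4851) = -1·(4851/2259) since 2259 mod 4 = 3, 4851 mod 4 = 3; sign now -1
(4851/2259) = (333/2259)   [reduce mod 2259]
reciprocity: (333/2259) = +1·(2259/333) since 333 mod 4 = 1, 2259 mod 4 = 3; sign now -1
(2259/333) = (261/333)   [reduce mod 333]
reciprocity: (261/333) = +1·(333/261) since 261 mod 4 = 1, 333 mod 4 = 1; sign now -1
(333/261) = (72/261)   [reduce mod 261]
72 = 2^3·9; (2/261) = -1 since 261 mod 8 = 5, so (72/261) = (-1)^3·(9/261); sign now +1
reciprocity: (9/261) = +1·(261/9) since 9 mod 4 = 1, 261 mod 4 = 1; sign now +1
(261/9) = (0/9)   [reduce mod 9]
(0/9) = 0   [gcd(a, n) > 1]; final value = 0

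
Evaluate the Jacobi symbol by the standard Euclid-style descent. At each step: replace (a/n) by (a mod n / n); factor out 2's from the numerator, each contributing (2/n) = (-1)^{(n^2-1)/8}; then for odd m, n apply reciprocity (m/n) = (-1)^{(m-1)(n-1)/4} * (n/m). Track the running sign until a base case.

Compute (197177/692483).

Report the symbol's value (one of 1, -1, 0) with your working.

-1

flip (197177/692483) -> (692483/197177): both odd, 197177 mod 4 = 1, 692483 mod 4 = 3, so the flip contributes +1; sign now +1
(692483/197177): 692483 mod 197177 = 100952, so (692483/197177) = (100952/197177)
factor out 2^3: 100952 = 2^3·12619; with 197177 mod 8 = 1, (2/197177) = +1; sign now +1; continue with (12619/197177)
flip (12619/197177) -> (197177/12619): both odd, 12619 mod 4 = 3, 197177 mod 4 = 1, so the flip contributes +1; sign now +1
(197177/12619): 197177 mod 12619 = 7892, so (197177/12619) = (7892/12619)
factor out 2^2: 7892 = 2^2·1973; with 12619 mod 8 = 3, (2/12619) = -1; sign now +1; continue with (1973/12619)
flip (1973/12619) -> (12619/1973): both odd, 1973 mod 4 = 1, 12619 mod 4 = 3, so the flip contributes +1; sign now +1
(12619/1973): 12619 mod 1973 = 781, so (12619/1973) = (781/1973)
flip (781/1973) -> (1973/781): both odd, 781 mod 4 = 1, 1973 mod 4 = 1, so the flip contributes +1; sign now +1
(1973/781): 1973 mod 781 = 411, so (1973/781) = (411/781)
flip (411/781) -> (781/411): both odd, 411 mod 4 = 3, 781 mod 4 = 1, so the flip contributes +1; sign now +1
(781/411): 781 mod 411 = 370, so (781/411) = (370/411)
factor out 2^1: 370 = 2^1·185; with 411 mod 8 = 3, (2/411) = -1; sign now -1; continue with (185/411)
flip (185/411) -> (411/185): both odd, 185 mod 4 = 1, 411 mod 4 = 3, so the flip contributes +1; sign now -1
(411/185): 411 mod 185 = 41, so (411/185) = (41/185)
flip (41/185) -> (185/41): both odd, 41 mod 4 = 1, 185 mod 4 = 1, so the flip contributes +1; sign now -1
(185/41): 185 mod 41 = 21, so (185/41) = (21/41)
flip (21/41) -> (41/21): both odd, 21 mod 4 = 1, 41 mod 4 = 1, so the flip contributes +1; sign now -1
(41/21): 41 mod 21 = 20, so (41/21) = (20/21)
factor out 2^2: 20 = 2^2·5; with 21 mod 8 = 5, (2/21) = -1; sign now -1; continue with (5/21)
flip (5/21) -> (21/5): both odd, 5 mod 4 = 1, 21 mod 4 = 1, so the flip contributes +1; sign now -1
(21/5): 21 mod 5 = 1, so (21/5) = (1/5)
reached (1/5) = 1, so the symbol is -1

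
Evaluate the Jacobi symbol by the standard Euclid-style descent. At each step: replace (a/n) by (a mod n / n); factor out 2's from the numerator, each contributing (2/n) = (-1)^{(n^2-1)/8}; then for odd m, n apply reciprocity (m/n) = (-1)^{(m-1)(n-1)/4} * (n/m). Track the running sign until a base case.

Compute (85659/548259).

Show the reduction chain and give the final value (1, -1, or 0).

reciprocity: (85659/548259) = -1·(548259/85659) since 85659 mod 4 = 3, 548259 mod 4 = 3; sign now -1
(548259/85659) = (34305/85659)   [reduce mod 85659]
reciprocity: (34305/85659) = +1·(85659/34305) since 34305 mod 4 = 1, 85659 mod 4 = 3; sign now -1
(85659/34305) = (17049/34305)   [reduce mod 34305]
reciprocity: (17049/34305) = +1·(34305/17049) since 17049 mod 4 = 1, 34305 mod 4 = 1; sign now -1
(34305/17049) = (207/17049)   [reduce mod 17049]
reciprocity: (207/17049) = +1·(17049/207) since 207 mod 4 = 3, 17049 mod 4 = 1; sign now -1
(17049/207) = (75/207)   [reduce mod 207]
reciprocity: (75/207) = -1·(207/75) since 75 mod 4 = 3, 207 mod 4 = 3; sign now +1
(207/75) = (57/75)   [reduce mod 75]
reciprocity: (57/75) = +1·(75/57) since 57 mod 4 = 1, 75 mod 4 = 3; sign now +1
(75/57) = (18/57)   [reduce mod 57]
18 = 2^1·9; (2/57) = +1 since 57 mod 8 = 1, so (18/57) = (+1)^1·(9/57); sign now +1
reciprocity: (9/57) = +1·(57/9) since 9 mod 4 = 1, 57 mod 4 = 1; sign now +1
(57/9) = (3/9)   [reduce mod 9]
reciprocity: (3/9) = +1·(9/3) since 3 mod 4 = 3, 9 mod 4 = 1; sign now +1
(9/3) = (0/3)   [reduce mod 3]
(0/3) = 0   [gcd(a, n) > 1]; final value = 0

0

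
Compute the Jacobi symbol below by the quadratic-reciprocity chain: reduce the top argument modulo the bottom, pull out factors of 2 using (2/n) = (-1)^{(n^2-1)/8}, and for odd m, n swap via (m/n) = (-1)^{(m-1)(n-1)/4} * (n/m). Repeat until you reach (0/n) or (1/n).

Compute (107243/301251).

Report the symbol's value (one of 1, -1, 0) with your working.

reciprocity: (107243/301251) = -1·(301251/107243) since 107243 mod 4 = 3, 301251 mod 4 = 3; sign now -1
(301251/107243) = (86765/107243)   [reduce mod 107243]
reciprocity: (86765/107243) = +1·(107243/86765) since 86765 mod 4 = 1, 107243 mod 4 = 3; sign now -1
(107243/86765) = (20478/86765)   [reduce mod 86765]
20478 = 2^1·10239; (2/86765) = -1 since 86765 mod 8 = 5, so (20478/86765) = (-1)^1·(10239/86765); sign now +1
reciprocity: (10239/86765) = +1·(86765/10239) since 10239 mod 4 = 3, 86765 mod 4 = 1; sign now +1
(86765/10239) = (4853/10239)   [reduce mod 10239]
reciprocity: (4853/10239) = +1·(10239/4853) since 4853 mod 4 = 1, 10239 mod 4 = 3; sign now +1
(10239/4853) = (533/4853)   [reduce mod 4853]
reciprocity: (533/4853) = +1·(4853/533) since 533 mod 4 = 1, 4853 mod 4 = 1; sign now +1
(4853/533) = (56/533)   [reduce mod 533]
56 = 2^3·7; (2/533) = -1 since 533 mod 8 = 5, so (56/533) = (-1)^3·(7/533); sign now -1
reciprocity: (7/533) = +1·(533/7) since 7 mod 4 = 3, 533 mod 4 = 1; sign now -1
(533/7) = (1/7)   [reduce mod 7]
(1/7) = 1; final value = sign = -1

-1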